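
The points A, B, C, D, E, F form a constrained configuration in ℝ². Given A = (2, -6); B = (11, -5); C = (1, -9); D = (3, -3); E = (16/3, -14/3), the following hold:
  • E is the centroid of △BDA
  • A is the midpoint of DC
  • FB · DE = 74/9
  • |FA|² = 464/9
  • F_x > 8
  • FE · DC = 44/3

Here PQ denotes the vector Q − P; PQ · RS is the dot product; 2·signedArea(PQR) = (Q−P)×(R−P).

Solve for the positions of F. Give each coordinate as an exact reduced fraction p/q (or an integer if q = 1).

1. F_x = 26/3  [FB · DE = 74/9 ∩ FE · DC = 44/3]
2. F_y = -10/3  [FB · DE = 74/9 ∩ FE · DC = 44/3]
   → F = (26/3, -10/3)

F = (26/3, -10/3)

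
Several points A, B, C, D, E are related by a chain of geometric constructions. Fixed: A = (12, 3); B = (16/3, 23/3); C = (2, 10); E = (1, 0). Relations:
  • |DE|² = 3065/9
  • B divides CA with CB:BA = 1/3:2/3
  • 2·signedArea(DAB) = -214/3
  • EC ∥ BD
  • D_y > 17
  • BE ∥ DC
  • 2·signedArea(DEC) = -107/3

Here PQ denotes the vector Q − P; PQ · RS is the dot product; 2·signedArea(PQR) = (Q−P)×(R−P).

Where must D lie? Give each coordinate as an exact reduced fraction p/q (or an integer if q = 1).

D = (19/3, 53/3)

1. D_x = 19/3  [BE ∥ DC ∩ EC ∥ BD]
2. D_y = 53/3  [BE ∥ DC ∩ EC ∥ BD]
   → D = (19/3, 53/3)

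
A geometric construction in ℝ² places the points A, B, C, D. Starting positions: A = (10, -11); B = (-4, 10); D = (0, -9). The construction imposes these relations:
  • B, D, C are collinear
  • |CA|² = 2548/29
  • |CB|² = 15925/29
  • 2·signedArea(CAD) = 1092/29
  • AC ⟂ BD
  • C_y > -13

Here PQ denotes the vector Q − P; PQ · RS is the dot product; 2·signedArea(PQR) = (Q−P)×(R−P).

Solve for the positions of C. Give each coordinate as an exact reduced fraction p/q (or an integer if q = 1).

1. C_x = 24/29  [B, D, C are collinear ∩ AC ⟂ BD]
2. C_y = -375/29  [B, D, C are collinear ∩ AC ⟂ BD]
   → C = (24/29, -375/29)

C = (24/29, -375/29)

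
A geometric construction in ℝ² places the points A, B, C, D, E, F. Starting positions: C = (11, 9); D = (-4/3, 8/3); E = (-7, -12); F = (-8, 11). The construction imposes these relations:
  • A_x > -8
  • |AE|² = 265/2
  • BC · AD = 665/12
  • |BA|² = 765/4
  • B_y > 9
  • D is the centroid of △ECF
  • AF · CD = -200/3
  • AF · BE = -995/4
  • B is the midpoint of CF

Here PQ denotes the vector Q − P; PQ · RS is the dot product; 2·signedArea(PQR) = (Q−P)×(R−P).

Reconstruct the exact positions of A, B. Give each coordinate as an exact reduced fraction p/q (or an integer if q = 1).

A = (-15/2, -1/2)
B = (3/2, 10)

1. B_x = 3/2  [B is the midpoint of CF]
2. B_y = 10  [B is the midpoint of CF]
   → B = (3/2, 10)
3. A_x = -15/2  [AF · BE = -995/4 ∩ BC · AD = 665/12]
4. A_y = -1/2  [AF · BE = -995/4 ∩ BC · AD = 665/12]
   → A = (-15/2, -1/2)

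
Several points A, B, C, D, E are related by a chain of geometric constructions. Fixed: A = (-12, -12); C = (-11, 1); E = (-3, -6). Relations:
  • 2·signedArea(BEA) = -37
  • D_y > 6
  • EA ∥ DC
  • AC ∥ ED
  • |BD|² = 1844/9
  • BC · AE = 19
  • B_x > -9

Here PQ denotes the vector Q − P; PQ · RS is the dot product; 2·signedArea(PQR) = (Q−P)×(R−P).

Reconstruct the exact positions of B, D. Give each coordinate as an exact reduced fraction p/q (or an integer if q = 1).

1. B_x = -26/3  [2·signedArea(BEA) = -37 ∩ BC · AE = 19]
2. B_y = -17/3  [2·signedArea(BEA) = -37 ∩ BC · AE = 19]
   → B = (-26/3, -17/3)
3. D_x = -2  [EA ∥ DC ∩ AC ∥ ED]
4. D_y = 7  [EA ∥ DC ∩ AC ∥ ED]
   → D = (-2, 7)

B = (-26/3, -17/3)
D = (-2, 7)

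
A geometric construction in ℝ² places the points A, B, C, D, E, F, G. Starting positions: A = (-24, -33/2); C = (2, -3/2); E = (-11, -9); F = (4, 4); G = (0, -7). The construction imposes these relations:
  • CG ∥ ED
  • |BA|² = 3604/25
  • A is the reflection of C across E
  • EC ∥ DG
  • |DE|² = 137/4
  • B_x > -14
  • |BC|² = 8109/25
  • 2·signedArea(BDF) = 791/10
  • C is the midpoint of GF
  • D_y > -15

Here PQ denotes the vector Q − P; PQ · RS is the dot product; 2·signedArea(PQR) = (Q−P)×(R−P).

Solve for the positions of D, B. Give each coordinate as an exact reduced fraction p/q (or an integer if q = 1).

B = (-68/5, -21/2)
D = (-13, -29/2)

1. D_x = -13  [EC ∥ DG ∩ CG ∥ ED]
2. D_y = -29/2  [EC ∥ DG ∩ CG ∥ ED]
   → D = (-13, -29/2)
3. B_x = -68/5  [line -37/2·x + 17·y + -731/10 = 0 ∩ |BA|² = 3604/25]
4. B_y = -21/2  [line -37/2·x + 17·y + -731/10 = 0 ∩ |BA|² = 3604/25]
   → B = (-68/5, -21/2)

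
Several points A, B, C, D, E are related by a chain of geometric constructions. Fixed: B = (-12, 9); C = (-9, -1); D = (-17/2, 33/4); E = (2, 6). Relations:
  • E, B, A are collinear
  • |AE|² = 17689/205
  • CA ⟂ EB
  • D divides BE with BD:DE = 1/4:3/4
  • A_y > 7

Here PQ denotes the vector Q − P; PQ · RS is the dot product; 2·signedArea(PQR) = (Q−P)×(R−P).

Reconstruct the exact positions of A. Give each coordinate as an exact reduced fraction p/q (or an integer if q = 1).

1. A_x = -1452/205  [E, B, A are collinear ∩ CA ⟂ EB]
2. A_y = 1629/205  [E, B, A are collinear ∩ CA ⟂ EB]
   → A = (-1452/205, 1629/205)

A = (-1452/205, 1629/205)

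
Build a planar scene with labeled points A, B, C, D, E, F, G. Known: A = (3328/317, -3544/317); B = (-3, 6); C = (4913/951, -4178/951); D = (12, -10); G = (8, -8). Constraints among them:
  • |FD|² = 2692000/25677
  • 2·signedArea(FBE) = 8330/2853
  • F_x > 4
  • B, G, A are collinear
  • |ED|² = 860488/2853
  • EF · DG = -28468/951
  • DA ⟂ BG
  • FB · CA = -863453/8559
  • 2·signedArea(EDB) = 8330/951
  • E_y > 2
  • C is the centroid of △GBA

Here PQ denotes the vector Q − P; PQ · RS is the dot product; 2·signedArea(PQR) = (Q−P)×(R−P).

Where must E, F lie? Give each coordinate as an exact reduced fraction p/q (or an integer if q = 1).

E = (-158/951, 2276/951)
F = (13472/2853, -7982/2853)

1. E_x = -158/951  [line -16·x + -15·y + 31612/951 = 0 ∩ |ED|² = 860488/2853]
2. E_y = 2276/951  [line -16·x + -15·y + 31612/951 = 0 ∩ |ED|² = 860488/2853]
   → E = (-158/951, 2276/951)
3. F_x = 13472/2853  [2·signedArea(FBE) = 8330/2853 ∩ FB · CA = -863453/8559]
4. F_y = -7982/2853  [2·signedArea(FBE) = 8330/2853 ∩ FB · CA = -863453/8559]
   → F = (13472/2853, -7982/2853)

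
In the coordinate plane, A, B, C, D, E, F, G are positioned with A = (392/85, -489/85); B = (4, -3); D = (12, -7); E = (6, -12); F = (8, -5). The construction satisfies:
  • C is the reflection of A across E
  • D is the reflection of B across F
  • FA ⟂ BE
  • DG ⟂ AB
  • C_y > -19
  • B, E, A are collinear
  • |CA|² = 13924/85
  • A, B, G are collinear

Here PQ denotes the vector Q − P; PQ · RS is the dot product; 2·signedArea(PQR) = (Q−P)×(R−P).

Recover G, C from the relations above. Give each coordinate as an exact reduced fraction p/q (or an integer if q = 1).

1. G_x = 444/85  [A, B, G are collinear ∩ DG ⟂ AB]
2. G_y = -723/85  [A, B, G are collinear ∩ DG ⟂ AB]
   → G = (444/85, -723/85)
3. C_x = 628/85  [C is the reflection of A across E]
4. C_y = -1551/85  [C is the reflection of A across E]
   → C = (628/85, -1551/85)

C = (628/85, -1551/85)
G = (444/85, -723/85)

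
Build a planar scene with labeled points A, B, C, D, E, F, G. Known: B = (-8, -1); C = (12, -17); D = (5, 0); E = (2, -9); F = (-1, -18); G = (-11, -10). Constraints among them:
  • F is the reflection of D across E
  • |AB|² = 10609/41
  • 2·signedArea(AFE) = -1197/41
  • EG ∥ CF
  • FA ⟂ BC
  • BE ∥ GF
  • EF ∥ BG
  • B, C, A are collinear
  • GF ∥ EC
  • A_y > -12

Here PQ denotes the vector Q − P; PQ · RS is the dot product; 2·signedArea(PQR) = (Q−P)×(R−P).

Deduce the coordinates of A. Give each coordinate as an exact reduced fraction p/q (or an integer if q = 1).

A = (187/41, -453/41)

1. A_x = 187/41  [B, C, A are collinear ∩ FA ⟂ BC]
2. A_y = -453/41  [B, C, A are collinear ∩ FA ⟂ BC]
   → A = (187/41, -453/41)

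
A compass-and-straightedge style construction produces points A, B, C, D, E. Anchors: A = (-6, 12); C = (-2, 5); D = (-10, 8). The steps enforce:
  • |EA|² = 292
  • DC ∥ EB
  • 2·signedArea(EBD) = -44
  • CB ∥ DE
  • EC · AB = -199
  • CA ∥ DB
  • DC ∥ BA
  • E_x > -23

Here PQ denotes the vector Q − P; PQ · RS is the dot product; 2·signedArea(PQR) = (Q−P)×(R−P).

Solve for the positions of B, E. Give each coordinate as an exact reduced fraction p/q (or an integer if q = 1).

B = (-14, 15)
E = (-22, 18)

1. B_x = -14  [DC ∥ BA ∩ CA ∥ DB]
2. B_y = 15  [DC ∥ BA ∩ CA ∥ DB]
   → B = (-14, 15)
3. E_x = -22  [DC ∥ EB ∩ CB ∥ DE]
4. E_y = 18  [DC ∥ EB ∩ CB ∥ DE]
   → E = (-22, 18)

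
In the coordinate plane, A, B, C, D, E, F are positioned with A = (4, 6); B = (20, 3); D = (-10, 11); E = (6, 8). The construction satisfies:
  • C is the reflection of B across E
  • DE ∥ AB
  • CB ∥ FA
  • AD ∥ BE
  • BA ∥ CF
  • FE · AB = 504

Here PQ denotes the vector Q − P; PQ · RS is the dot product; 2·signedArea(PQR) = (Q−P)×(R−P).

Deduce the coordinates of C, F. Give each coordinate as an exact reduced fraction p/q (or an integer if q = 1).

C = (-8, 13)
F = (-24, 16)

1. C_x = -8  [C is the reflection of B across E]
2. C_y = 13  [C is the reflection of B across E]
   → C = (-8, 13)
3. F_x = -24  [CB ∥ FA ∩ BA ∥ CF]
4. F_y = 16  [CB ∥ FA ∩ BA ∥ CF]
   → F = (-24, 16)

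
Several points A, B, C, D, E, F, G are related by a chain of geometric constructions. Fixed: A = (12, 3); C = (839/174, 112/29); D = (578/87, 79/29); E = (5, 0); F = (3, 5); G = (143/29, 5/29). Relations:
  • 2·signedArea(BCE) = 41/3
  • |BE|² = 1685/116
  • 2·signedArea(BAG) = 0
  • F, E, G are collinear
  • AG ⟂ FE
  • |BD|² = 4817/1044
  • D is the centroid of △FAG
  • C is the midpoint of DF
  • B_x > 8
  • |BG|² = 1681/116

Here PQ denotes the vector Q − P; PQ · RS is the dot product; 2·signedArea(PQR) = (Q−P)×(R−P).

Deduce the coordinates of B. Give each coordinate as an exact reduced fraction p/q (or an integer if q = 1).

B = (491/58, 46/29)

1. B_x = 491/58  [2·signedArea(BAG) = 0 ∩ 2·signedArea(BCE) = 41/3]
2. B_y = 46/29  [2·signedArea(BAG) = 0 ∩ 2·signedArea(BCE) = 41/3]
   → B = (491/58, 46/29)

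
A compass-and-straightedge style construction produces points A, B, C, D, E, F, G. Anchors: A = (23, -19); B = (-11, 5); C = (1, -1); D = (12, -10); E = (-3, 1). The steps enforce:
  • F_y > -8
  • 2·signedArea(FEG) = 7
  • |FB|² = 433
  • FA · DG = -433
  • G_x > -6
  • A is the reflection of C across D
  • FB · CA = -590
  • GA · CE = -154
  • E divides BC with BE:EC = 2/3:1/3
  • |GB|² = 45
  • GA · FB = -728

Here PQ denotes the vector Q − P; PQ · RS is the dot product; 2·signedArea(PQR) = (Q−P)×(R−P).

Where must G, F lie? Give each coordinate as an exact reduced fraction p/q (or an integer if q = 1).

F = (6, -7)
G = (-5, 2)

1. G_x = -5  [line 4·x + -2·y + 24 = 0 ∩ |GB|² = 45]
2. G_y = 2  [line 4·x + -2·y + 24 = 0 ∩ |GB|² = 45]
   → G = (-5, 2)
3. F_x = 6  [FB · CA = -590 ∩ FA · DG = -433]
4. F_y = -7  [FB · CA = -590 ∩ FA · DG = -433]
   → F = (6, -7)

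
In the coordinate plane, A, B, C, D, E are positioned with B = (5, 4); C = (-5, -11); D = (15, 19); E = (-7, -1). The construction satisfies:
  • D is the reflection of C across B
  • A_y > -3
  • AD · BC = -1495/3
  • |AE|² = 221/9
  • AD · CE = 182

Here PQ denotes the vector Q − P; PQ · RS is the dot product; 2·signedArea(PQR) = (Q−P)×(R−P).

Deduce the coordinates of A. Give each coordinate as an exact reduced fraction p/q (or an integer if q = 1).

A = (-7/3, -8/3)

1. A_x = -7/3  [AD · CE = 182 ∩ AD · BC = -1495/3]
2. A_y = -8/3  [AD · CE = 182 ∩ AD · BC = -1495/3]
   → A = (-7/3, -8/3)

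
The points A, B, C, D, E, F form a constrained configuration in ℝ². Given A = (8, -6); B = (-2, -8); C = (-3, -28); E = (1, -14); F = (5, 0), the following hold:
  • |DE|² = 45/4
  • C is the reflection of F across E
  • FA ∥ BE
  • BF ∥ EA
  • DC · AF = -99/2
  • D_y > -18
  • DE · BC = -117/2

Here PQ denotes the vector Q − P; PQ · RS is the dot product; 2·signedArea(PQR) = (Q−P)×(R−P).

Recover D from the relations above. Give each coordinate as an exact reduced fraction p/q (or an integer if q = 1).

D = (5/2, -17)

1. D_x = 5/2  [DE · BC = -117/2 ∩ DC · AF = -99/2]
2. D_y = -17  [DE · BC = -117/2 ∩ DC · AF = -99/2]
   → D = (5/2, -17)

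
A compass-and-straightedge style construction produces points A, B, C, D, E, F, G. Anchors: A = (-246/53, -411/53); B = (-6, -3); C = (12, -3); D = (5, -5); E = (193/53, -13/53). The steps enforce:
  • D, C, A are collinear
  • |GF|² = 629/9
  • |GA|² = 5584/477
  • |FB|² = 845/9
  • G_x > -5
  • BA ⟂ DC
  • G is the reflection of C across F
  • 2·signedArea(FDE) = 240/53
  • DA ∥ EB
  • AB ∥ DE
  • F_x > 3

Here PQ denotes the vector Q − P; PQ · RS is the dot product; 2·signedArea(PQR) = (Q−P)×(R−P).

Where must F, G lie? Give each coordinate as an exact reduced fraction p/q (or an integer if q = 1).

F = (11/3, -11/3)
G = (-14/3, -13/3)

1. F_x = 11/3  [line -252/53·x + -72/53·y + 660/53 = 0 ∩ |FB|² = 845/9]
2. F_y = -11/3  [line -252/53·x + -72/53·y + 660/53 = 0 ∩ |FB|² = 845/9]
   → F = (11/3, -11/3)
3. G_x = -14/3  [G is the reflection of C across F]
4. G_y = -13/3  [G is the reflection of C across F]
   → G = (-14/3, -13/3)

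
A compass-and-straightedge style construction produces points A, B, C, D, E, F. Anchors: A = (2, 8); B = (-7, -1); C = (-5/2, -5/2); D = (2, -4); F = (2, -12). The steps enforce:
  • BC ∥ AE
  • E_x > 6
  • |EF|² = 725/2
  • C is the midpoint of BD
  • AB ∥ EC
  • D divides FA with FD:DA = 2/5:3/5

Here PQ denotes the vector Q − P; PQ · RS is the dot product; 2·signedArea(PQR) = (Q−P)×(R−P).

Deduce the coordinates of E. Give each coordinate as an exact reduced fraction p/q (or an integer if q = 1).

1. E_x = 13/2  [AB ∥ EC ∩ BC ∥ AE]
2. E_y = 13/2  [AB ∥ EC ∩ BC ∥ AE]
   → E = (13/2, 13/2)

E = (13/2, 13/2)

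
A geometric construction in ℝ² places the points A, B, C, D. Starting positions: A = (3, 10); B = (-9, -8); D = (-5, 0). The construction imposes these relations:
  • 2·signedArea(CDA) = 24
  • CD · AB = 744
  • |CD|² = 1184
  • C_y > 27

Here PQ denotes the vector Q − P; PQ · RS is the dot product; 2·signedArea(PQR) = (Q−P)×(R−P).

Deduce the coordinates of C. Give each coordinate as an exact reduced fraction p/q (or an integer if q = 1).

C = (15, 28)

1. C_x = 15  [2·signedArea(CDA) = 24 ∩ CD · AB = 744]
2. C_y = 28  [2·signedArea(CDA) = 24 ∩ CD · AB = 744]
   → C = (15, 28)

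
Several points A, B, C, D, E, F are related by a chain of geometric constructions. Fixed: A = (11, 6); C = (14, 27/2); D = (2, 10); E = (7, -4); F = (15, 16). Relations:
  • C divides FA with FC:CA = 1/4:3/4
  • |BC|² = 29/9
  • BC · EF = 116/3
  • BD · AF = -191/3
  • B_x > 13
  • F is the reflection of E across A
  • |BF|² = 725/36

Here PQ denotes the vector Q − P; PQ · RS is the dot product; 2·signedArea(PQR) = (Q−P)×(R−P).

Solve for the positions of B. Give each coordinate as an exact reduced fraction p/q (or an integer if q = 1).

B = (40/3, 71/6)

1. B_x = 40/3  [line -8·x + -20·y + 1030/3 = 0 ∩ |BC|² = 29/9]
2. B_y = 71/6  [line -8·x + -20·y + 1030/3 = 0 ∩ |BC|² = 29/9]
   → B = (40/3, 71/6)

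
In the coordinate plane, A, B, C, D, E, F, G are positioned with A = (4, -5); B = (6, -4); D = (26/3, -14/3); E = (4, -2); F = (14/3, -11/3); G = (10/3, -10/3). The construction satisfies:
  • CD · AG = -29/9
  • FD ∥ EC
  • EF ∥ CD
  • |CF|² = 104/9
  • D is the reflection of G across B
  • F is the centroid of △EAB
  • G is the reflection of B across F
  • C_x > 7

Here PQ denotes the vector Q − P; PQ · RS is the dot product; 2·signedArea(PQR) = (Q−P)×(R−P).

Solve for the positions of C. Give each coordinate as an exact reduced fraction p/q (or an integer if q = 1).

C = (8, -3)

1. C_x = 8  [EF ∥ CD ∩ FD ∥ EC]
2. C_y = -3  [EF ∥ CD ∩ FD ∥ EC]
   → C = (8, -3)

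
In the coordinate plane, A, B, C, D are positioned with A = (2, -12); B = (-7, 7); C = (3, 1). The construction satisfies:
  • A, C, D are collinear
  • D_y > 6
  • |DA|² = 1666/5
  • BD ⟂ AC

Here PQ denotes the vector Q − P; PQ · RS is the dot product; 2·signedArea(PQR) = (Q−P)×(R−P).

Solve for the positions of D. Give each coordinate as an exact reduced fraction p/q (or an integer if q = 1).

D = (17/5, 31/5)

1. D_x = 17/5  [A, C, D are collinear ∩ BD ⟂ AC]
2. D_y = 31/5  [A, C, D are collinear ∩ BD ⟂ AC]
   → D = (17/5, 31/5)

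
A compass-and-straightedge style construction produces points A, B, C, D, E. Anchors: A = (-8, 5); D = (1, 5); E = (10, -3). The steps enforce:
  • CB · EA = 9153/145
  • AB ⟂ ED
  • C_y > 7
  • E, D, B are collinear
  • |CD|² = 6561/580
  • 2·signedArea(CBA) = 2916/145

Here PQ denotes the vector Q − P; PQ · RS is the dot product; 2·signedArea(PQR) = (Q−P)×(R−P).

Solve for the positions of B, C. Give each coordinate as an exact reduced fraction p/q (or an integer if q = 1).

B = (-584/145, 1373/145)
C = (-439/290, 1049/145)

1. B_x = -584/145  [E, D, B are collinear ∩ AB ⟂ ED]
2. B_y = 1373/145  [E, D, B are collinear ∩ AB ⟂ ED]
   → B = (-584/145, 1373/145)
3. C_x = -439/290  [2·signedArea(CBA) = 2916/145 ∩ CB · EA = 9153/145]
4. C_y = 1049/145  [2·signedArea(CBA) = 2916/145 ∩ CB · EA = 9153/145]
   → C = (-439/290, 1049/145)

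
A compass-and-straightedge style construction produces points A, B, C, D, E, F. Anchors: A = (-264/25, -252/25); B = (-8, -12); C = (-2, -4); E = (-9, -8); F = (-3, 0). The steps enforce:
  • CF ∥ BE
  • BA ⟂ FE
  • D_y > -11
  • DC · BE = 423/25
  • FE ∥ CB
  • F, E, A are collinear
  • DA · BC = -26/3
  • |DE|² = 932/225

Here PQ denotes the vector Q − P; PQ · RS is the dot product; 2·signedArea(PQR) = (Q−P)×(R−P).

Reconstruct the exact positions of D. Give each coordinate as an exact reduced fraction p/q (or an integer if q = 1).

1. D_x = -689/75  [DA · BC = -26/3 ∩ DC · BE = 423/25]
2. D_y = -752/75  [DA · BC = -26/3 ∩ DC · BE = 423/25]
   → D = (-689/75, -752/75)

D = (-689/75, -752/75)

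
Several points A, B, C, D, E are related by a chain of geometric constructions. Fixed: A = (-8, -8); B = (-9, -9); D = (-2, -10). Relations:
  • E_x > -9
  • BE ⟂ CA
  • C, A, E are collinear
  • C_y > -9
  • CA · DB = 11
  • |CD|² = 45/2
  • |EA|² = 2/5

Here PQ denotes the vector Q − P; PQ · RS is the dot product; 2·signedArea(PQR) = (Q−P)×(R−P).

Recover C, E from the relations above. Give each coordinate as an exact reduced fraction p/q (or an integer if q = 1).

C = (-13/2, -17/2)
E = (-43/5, -39/5)

1. C_x = -13/2  [line 7·x + -1·y + 37 = 0 ∩ |CD|² = 45/2]
2. C_y = -17/2  [line 7·x + -1·y + 37 = 0 ∩ |CD|² = 45/2]
   → C = (-13/2, -17/2)
3. E_x = -43/5  [C, A, E are collinear ∩ BE ⟂ CA]
4. E_y = -39/5  [C, A, E are collinear ∩ BE ⟂ CA]
   → E = (-43/5, -39/5)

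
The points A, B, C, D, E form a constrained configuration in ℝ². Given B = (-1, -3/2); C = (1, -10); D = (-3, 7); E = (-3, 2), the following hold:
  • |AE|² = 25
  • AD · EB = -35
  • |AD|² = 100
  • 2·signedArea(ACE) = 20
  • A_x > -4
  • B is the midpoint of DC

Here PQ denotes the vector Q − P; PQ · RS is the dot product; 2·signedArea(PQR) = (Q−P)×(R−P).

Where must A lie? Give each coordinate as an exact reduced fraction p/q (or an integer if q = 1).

1. A_x = -3  [AD · EB = -35 ∩ 2·signedArea(ACE) = 20]
2. A_y = -3  [AD · EB = -35 ∩ 2·signedArea(ACE) = 20]
   → A = (-3, -3)

A = (-3, -3)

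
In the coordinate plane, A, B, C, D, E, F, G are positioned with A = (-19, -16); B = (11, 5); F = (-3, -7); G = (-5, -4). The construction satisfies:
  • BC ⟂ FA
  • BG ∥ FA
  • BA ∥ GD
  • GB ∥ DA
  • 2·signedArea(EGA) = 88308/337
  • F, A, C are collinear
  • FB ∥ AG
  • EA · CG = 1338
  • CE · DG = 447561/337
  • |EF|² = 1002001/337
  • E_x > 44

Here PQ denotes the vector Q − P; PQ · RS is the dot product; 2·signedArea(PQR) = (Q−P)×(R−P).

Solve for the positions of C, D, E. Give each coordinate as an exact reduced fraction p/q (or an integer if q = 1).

1. C_x = 4301/337  [F, A, C are collinear ∩ BC ⟂ FA]
2. C_y = 629/337  [F, A, C are collinear ∩ BC ⟂ FA]
   → C = (4301/337, 629/337)
3. D_x = -35  [GB ∥ DA ∩ BA ∥ GD]
4. D_y = -25  [GB ∥ DA ∩ BA ∥ GD]
   → D = (-35, -25)
5. E_x = 15005/337  [2·signedArea(EGA) = 88308/337 ∩ CE · DG = 447561/337]
6. E_y = 6650/337  [2·signedArea(EGA) = 88308/337 ∩ CE · DG = 447561/337]
   → E = (15005/337, 6650/337)

C = (4301/337, 629/337)
D = (-35, -25)
E = (15005/337, 6650/337)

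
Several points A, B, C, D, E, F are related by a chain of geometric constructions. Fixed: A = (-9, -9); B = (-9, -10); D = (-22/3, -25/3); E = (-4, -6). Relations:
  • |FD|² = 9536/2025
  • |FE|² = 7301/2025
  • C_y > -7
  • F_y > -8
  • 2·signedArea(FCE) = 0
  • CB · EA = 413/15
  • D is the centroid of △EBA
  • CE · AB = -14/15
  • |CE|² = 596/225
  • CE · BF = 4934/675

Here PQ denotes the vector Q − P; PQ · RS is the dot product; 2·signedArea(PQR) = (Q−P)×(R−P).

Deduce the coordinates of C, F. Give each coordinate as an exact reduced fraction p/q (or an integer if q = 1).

1. C_x = -16/3  [CB · EA = 413/15 ∩ CE · AB = -14/15]
2. C_y = -104/15  [CB · EA = 413/15 ∩ CE · AB = -14/15]
   → C = (-16/3, -104/15)
3. F_x = -50/9  [2·signedArea(FCE) = 0 ∩ CE · BF = 4934/675]
4. F_y = -319/45  [2·signedArea(FCE) = 0 ∩ CE · BF = 4934/675]
   → F = (-50/9, -319/45)

C = (-16/3, -104/15)
F = (-50/9, -319/45)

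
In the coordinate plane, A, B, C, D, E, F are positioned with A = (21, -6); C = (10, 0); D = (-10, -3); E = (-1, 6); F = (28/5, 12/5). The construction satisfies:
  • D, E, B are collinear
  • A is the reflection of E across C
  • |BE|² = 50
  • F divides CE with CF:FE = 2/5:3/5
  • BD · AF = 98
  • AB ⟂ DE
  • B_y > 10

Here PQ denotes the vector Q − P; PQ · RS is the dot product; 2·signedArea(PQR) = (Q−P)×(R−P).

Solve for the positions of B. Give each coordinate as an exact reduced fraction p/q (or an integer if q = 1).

B = (4, 11)

1. B_x = 4  [D, E, B are collinear ∩ AB ⟂ DE]
2. B_y = 11  [D, E, B are collinear ∩ AB ⟂ DE]
   → B = (4, 11)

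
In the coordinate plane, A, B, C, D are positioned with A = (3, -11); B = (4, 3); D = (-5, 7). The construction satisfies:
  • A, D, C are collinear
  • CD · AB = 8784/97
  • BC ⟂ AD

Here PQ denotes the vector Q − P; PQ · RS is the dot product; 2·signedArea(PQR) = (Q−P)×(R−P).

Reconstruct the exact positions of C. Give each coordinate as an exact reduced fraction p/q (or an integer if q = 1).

C = (-197/97, 31/97)

1. C_x = -197/97  [A, D, C are collinear ∩ BC ⟂ AD]
2. C_y = 31/97  [A, D, C are collinear ∩ BC ⟂ AD]
   → C = (-197/97, 31/97)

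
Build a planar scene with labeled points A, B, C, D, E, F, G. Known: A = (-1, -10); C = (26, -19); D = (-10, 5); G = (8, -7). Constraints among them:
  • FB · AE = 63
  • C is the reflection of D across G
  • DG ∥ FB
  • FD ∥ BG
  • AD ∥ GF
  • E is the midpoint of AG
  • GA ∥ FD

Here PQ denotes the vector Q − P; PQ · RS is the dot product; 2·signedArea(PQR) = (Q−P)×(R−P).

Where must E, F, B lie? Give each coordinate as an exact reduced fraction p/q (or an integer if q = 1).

1. E_x = 7/2  [E is the midpoint of AG]
2. E_y = -17/2  [E is the midpoint of AG]
   → E = (7/2, -17/2)
3. F_x = -1  [GA ∥ FD ∩ AD ∥ GF]
4. F_y = 8  [GA ∥ FD ∩ AD ∥ GF]
   → F = (-1, 8)
5. B_x = 17  [FD ∥ BG ∩ DG ∥ FB]
6. B_y = -4  [FD ∥ BG ∩ DG ∥ FB]
   → B = (17, -4)

B = (17, -4)
E = (7/2, -17/2)
F = (-1, 8)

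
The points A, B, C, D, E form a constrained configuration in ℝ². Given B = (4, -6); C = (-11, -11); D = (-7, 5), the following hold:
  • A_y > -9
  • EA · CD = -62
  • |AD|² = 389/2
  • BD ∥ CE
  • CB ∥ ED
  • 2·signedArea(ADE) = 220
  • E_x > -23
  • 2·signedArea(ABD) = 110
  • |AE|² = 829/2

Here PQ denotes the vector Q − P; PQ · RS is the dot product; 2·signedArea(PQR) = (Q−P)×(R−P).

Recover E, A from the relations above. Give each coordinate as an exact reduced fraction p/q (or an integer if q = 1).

1. E_x = -22  [CB ∥ ED ∩ BD ∥ CE]
2. E_y = 0  [CB ∥ ED ∩ BD ∥ CE]
   → E = (-22, 0)
3. A_x = -7/2  [2·signedArea(ABD) = 110 ∩ 2·signedArea(ADE) = 220]
4. A_y = -17/2  [2·signedArea(ABD) = 110 ∩ 2·signedArea(ADE) = 220]
   → A = (-7/2, -17/2)

A = (-7/2, -17/2)
E = (-22, 0)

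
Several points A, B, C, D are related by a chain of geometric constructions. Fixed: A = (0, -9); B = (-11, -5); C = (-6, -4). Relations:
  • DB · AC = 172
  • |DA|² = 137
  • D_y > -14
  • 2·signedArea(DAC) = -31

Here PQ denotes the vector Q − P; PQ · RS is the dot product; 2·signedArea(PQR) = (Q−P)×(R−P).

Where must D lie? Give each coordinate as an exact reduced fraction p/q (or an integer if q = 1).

D = (11, -13)

1. D_x = 11  [2·signedArea(DAC) = -31 ∩ DB · AC = 172]
2. D_y = -13  [2·signedArea(DAC) = -31 ∩ DB · AC = 172]
   → D = (11, -13)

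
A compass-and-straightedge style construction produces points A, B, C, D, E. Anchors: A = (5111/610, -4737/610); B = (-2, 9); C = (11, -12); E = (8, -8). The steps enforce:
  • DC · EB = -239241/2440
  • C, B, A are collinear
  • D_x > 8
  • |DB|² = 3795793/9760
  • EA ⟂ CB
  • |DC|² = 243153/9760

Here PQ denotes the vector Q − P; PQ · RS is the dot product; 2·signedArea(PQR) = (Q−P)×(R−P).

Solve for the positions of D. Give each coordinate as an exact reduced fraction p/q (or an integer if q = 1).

1. D_x = 19751/2440  [line 10·x + -17·y + -526919/2440 = 0 ∩ |DB|² = 3795793/9760]
2. D_y = -19377/2440  [line 10·x + -17·y + -526919/2440 = 0 ∩ |DB|² = 3795793/9760]
   → D = (19751/2440, -19377/2440)

D = (19751/2440, -19377/2440)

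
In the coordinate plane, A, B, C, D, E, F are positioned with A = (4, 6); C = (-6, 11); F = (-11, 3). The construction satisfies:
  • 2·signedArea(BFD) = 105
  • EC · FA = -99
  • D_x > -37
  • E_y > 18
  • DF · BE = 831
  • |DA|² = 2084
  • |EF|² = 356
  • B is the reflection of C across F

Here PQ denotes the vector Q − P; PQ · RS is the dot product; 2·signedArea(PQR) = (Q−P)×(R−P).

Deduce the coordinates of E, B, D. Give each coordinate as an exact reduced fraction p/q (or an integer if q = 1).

1. E_x = -1  [line -15·x + -3·y + 42 = 0 ∩ |EF|² = 356]
2. E_y = 19  [line -15·x + -3·y + 42 = 0 ∩ |EF|² = 356]
   → E = (-1, 19)
3. B_x = -16  [B is the reflection of C across F]
4. B_y = -5  [B is the reflection of C across F]
   → B = (-16, -5)
5. D_x = -36  [DF · BE = 831 ∩ 2·signedArea(BFD) = 105]
6. D_y = -16  [DF · BE = 831 ∩ 2·signedArea(BFD) = 105]
   → D = (-36, -16)

B = (-16, -5)
D = (-36, -16)
E = (-1, 19)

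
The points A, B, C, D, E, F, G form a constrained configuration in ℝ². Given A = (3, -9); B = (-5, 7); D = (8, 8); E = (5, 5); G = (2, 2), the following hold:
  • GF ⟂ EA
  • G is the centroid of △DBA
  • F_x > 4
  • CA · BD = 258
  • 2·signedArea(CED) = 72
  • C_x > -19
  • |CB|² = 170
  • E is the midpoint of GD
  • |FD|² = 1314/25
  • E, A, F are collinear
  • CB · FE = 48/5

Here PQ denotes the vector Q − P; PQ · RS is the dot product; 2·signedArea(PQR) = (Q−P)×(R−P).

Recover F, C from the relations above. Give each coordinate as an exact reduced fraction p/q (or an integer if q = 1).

C = (-18, 6)
F = (113/25, 41/25)

1. F_x = 113/25  [E, A, F are collinear ∩ GF ⟂ EA]
2. F_y = 41/25  [E, A, F are collinear ∩ GF ⟂ EA]
   → F = (113/25, 41/25)
3. C_x = -18  [CA · BD = 258 ∩ CB · FE = 48/5]
4. C_y = 6  [CA · BD = 258 ∩ CB · FE = 48/5]
   → C = (-18, 6)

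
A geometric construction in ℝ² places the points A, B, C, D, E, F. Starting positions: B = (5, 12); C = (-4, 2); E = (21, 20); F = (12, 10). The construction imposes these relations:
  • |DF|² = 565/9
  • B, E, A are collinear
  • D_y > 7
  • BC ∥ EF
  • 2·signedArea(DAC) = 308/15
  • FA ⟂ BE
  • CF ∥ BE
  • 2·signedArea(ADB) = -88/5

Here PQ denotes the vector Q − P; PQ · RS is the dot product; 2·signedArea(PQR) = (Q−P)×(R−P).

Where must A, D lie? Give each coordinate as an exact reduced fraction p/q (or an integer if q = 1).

A = (49/5, 72/5)
D = (13/3, 8)

1. A_x = 49/5  [B, E, A are collinear ∩ FA ⟂ BE]
2. A_y = 72/5  [B, E, A are collinear ∩ FA ⟂ BE]
   → A = (49/5, 72/5)
3. D_x = 13/3  [2·signedArea(DAC) = 308/15 ∩ 2·signedArea(ADB) = -88/5]
4. D_y = 8  [2·signedArea(DAC) = 308/15 ∩ 2·signedArea(ADB) = -88/5]
   → D = (13/3, 8)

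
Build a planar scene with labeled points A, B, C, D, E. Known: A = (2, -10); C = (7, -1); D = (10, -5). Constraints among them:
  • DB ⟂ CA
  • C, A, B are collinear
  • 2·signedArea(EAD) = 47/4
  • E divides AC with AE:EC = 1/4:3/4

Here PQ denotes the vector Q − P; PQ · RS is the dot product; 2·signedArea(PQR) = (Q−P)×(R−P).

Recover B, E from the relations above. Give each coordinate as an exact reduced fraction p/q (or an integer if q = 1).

B = (637/106, -295/106)
E = (13/4, -31/4)

1. B_x = 637/106  [C, A, B are collinear ∩ DB ⟂ CA]
2. B_y = -295/106  [C, A, B are collinear ∩ DB ⟂ CA]
   → B = (637/106, -295/106)
3. E_x = 13/4  [E divides AC with AE:EC = 1/4:3/4]
4. E_y = -31/4  [E divides AC with AE:EC = 1/4:3/4]
   → E = (13/4, -31/4)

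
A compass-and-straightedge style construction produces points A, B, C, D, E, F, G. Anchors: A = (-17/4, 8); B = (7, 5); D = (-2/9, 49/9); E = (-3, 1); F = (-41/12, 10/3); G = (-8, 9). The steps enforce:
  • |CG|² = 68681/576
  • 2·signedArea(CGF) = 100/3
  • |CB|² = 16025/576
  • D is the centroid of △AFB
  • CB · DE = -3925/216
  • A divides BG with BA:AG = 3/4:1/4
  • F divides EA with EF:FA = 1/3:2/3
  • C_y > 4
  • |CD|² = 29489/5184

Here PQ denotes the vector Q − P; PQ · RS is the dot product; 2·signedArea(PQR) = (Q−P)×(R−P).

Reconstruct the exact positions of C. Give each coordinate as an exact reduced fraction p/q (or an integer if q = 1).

C = (43/24, 25/6)

1. C_x = 43/24  [CB · DE = -3925/216 ∩ 2·signedArea(CGF) = 100/3]
2. C_y = 25/6  [CB · DE = -3925/216 ∩ 2·signedArea(CGF) = 100/3]
   → C = (43/24, 25/6)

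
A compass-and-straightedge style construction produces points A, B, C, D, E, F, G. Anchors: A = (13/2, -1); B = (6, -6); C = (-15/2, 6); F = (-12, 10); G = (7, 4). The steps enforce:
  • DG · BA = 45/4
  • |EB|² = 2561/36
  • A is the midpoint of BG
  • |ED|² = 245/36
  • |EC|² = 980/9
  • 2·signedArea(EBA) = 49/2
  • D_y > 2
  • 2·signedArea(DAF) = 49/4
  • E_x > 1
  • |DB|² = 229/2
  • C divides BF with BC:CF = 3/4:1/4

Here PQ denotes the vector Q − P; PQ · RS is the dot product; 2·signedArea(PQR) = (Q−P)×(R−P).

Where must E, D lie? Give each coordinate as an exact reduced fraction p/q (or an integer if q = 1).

D = (-1/2, 5/2)
E = (11/6, 4/3)

1. E_x = 11/6  [line -5·x + 1/2·y + 17/2 = 0 ∩ |EB|² = 2561/36]
2. E_y = 4/3  [line -5·x + 1/2·y + 17/2 = 0 ∩ |EB|² = 2561/36]
   → E = (11/6, 4/3)
3. D_x = -1/2  [2·signedArea(DAF) = 49/4 ∩ DG · BA = 45/4]
4. D_y = 5/2  [2·signedArea(DAF) = 49/4 ∩ DG · BA = 45/4]
   → D = (-1/2, 5/2)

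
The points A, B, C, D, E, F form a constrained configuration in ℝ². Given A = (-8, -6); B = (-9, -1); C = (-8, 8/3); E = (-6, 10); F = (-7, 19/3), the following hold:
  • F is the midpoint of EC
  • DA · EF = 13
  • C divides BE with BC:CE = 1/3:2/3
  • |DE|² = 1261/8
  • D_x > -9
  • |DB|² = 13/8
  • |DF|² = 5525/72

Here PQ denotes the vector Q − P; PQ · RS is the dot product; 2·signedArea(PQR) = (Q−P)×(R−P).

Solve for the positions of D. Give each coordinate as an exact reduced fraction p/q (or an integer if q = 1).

D = (-35/4, -9/4)

1. D_x = -35/4  [line 1·x + 11/3·y + 17 = 0 ∩ |DF|² = 5525/72]
2. D_y = -9/4  [line 1·x + 11/3·y + 17 = 0 ∩ |DF|² = 5525/72]
   → D = (-35/4, -9/4)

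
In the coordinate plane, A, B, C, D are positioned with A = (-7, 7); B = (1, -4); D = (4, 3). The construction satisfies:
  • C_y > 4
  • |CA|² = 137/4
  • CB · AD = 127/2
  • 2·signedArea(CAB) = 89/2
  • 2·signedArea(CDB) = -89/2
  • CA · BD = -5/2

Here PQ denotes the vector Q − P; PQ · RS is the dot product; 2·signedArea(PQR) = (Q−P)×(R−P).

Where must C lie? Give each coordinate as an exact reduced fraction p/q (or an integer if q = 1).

1. C_x = -3/2  [2·signedArea(CAB) = 89/2 ∩ CA · BD = -5/2]
2. C_y = 5  [2·signedArea(CAB) = 89/2 ∩ CA · BD = -5/2]
   → C = (-3/2, 5)

C = (-3/2, 5)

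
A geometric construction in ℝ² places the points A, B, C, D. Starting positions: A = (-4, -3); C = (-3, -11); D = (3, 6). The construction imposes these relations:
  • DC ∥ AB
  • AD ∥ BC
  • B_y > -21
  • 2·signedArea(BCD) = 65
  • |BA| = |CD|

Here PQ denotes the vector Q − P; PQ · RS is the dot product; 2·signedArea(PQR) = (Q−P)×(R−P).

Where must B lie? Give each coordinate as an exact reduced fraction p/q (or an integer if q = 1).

1. B_x = -10  [AD ∥ BC ∩ DC ∥ AB]
2. B_y = -20  [AD ∥ BC ∩ DC ∥ AB]
   → B = (-10, -20)

B = (-10, -20)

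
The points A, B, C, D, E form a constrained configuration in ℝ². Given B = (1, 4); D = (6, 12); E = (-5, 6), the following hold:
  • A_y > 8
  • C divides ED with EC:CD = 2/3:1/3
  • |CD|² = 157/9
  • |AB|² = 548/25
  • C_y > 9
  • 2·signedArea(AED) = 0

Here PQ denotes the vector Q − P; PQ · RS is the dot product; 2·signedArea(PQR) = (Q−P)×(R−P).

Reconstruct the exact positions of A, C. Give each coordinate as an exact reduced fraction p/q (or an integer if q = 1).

A = (-3/5, 42/5)
C = (7/3, 10)

1. A_x = -3/5  [line -6·x + 11·y + -96 = 0 ∩ |AB|² = 548/25]
2. A_y = 42/5  [line -6·x + 11·y + -96 = 0 ∩ |AB|² = 548/25]
   → A = (-3/5, 42/5)
3. C_x = 7/3  [C divides ED with EC:CD = 2/3:1/3]
4. C_y = 10  [C divides ED with EC:CD = 2/3:1/3]
   → C = (7/3, 10)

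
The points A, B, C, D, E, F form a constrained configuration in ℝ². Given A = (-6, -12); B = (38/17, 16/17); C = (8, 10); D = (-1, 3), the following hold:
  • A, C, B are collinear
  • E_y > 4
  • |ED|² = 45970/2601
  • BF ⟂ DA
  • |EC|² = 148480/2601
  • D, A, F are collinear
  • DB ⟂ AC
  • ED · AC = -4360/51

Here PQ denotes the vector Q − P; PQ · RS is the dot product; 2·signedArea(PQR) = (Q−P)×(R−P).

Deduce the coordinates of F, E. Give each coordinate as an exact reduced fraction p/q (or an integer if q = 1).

1. F_x = -22/17  [D, A, F are collinear ∩ BF ⟂ DA]
2. F_y = 36/17  [D, A, F are collinear ∩ BF ⟂ DA]
   → F = (-22/17, 36/17)
3. E_x = 152/51  [line -14·x + -22·y + 7012/51 = 0 ∩ |EC|² = 148480/2601]
4. E_y = 74/17  [line -14·x + -22·y + 7012/51 = 0 ∩ |EC|² = 148480/2601]
   → E = (152/51, 74/17)

E = (152/51, 74/17)
F = (-22/17, 36/17)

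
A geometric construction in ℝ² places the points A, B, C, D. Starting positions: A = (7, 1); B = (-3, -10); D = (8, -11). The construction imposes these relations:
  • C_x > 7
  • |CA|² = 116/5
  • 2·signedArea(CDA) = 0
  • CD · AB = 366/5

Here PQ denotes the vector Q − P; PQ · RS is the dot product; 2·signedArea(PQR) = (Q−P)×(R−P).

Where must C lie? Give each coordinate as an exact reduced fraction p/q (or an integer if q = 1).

1. C_x = 37/5  [2·signedArea(CDA) = 0 ∩ CD · AB = 366/5]
2. C_y = -19/5  [2·signedArea(CDA) = 0 ∩ CD · AB = 366/5]
   → C = (37/5, -19/5)

C = (37/5, -19/5)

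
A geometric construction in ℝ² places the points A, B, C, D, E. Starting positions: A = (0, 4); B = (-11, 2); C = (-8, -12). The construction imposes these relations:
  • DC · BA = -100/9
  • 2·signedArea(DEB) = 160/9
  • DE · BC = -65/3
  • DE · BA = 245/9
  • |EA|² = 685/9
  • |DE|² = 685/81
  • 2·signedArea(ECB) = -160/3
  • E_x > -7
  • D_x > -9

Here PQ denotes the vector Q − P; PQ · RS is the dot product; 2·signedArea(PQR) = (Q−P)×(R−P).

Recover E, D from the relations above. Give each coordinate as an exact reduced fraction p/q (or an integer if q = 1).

1. E_x = -19/3  [line -14·x + -3·y + -284/3 = 0 ∩ |EA|² = 685/9]
2. E_y = -2  [line -14·x + -3·y + -284/3 = 0 ∩ |EA|² = 685/9]
   → E = (-19/3, -2)
3. D_x = -76/9  [DE · BA = 245/9 ∩ DE · BC = -65/3]
4. D_y = -4  [DE · BA = 245/9 ∩ DE · BC = -65/3]
   → D = (-76/9, -4)

D = (-76/9, -4)
E = (-19/3, -2)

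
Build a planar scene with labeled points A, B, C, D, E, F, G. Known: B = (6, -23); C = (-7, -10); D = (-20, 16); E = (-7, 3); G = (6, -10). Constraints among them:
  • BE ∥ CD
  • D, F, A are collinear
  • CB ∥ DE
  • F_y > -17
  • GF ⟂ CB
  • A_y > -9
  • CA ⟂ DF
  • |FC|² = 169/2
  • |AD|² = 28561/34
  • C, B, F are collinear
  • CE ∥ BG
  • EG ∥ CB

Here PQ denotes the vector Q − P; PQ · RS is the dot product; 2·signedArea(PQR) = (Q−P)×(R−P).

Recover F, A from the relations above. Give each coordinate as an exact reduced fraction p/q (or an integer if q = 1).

1. F_x = -1/2  [C, B, F are collinear ∩ GF ⟂ CB]
2. F_y = -33/2  [C, B, F are collinear ∩ GF ⟂ CB]
   → F = (-1/2, -33/2)
3. A_x = -173/34  [D, F, A are collinear ∩ CA ⟂ DF]
4. A_y = -301/34  [D, F, A are collinear ∩ CA ⟂ DF]
   → A = (-173/34, -301/34)

A = (-173/34, -301/34)
F = (-1/2, -33/2)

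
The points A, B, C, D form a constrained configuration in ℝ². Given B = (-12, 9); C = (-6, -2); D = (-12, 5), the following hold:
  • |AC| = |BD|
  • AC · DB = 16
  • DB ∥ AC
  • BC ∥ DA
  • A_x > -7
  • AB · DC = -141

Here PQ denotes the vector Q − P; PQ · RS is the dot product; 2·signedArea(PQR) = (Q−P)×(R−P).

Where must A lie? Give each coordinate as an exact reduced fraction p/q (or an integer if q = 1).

A = (-6, -6)

1. A_x = -6  [DB ∥ AC ∩ BC ∥ DA]
2. A_y = -6  [DB ∥ AC ∩ BC ∥ DA]
   → A = (-6, -6)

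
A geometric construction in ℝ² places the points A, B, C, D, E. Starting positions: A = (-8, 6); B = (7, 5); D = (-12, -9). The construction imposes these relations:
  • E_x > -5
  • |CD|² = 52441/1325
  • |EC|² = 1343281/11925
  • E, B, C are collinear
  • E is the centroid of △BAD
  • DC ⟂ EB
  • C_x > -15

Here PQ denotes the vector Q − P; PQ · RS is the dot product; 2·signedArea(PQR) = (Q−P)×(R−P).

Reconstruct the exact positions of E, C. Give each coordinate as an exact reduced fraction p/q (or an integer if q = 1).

1. E_x = -13/3  [E is the centroid of △BAD]
2. E_y = 2/3  [E is the centroid of △BAD]
   → E = (-13/3, 2/3)
3. C_x = -18877/1325  [E, B, C are collinear ∩ DC ⟂ EB]
4. C_y = -4139/1325  [E, B, C are collinear ∩ DC ⟂ EB]
   → C = (-18877/1325, -4139/1325)

C = (-18877/1325, -4139/1325)
E = (-13/3, 2/3)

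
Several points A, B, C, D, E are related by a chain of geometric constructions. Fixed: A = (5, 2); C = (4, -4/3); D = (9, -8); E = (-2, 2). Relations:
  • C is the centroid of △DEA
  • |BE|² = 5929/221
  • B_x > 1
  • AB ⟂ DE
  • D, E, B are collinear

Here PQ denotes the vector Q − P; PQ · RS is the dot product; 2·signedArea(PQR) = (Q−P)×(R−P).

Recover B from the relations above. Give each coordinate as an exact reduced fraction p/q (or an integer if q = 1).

1. B_x = 405/221  [D, E, B are collinear ∩ AB ⟂ DE]
2. B_y = -328/221  [D, E, B are collinear ∩ AB ⟂ DE]
   → B = (405/221, -328/221)

B = (405/221, -328/221)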